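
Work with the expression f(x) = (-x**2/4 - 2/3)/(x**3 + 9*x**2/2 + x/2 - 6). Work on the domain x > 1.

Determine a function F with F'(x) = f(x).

An antiderivative is F(x) = (-22*log(x - 1) + 59*log(x + 3/2) - 112*log(x + 4))/300.

Factor the denominator (6*(x - 1)*(x + 4)*(2*x + 3)) and decompose: f = 59/(150*(2*x + 3)) - 28/(75*(x + 4)) - 11/(150*(x - 1)); each piece integrates to a log, atan, or power term.
Check: d/dx[(-22*log(x - 1) + 59*log(x + 3/2) - 112*log(x + 4))/300] = (-3*x**2 - 8)/(12*x**3 + 54*x**2 + 6*x - 72), which equals f(x).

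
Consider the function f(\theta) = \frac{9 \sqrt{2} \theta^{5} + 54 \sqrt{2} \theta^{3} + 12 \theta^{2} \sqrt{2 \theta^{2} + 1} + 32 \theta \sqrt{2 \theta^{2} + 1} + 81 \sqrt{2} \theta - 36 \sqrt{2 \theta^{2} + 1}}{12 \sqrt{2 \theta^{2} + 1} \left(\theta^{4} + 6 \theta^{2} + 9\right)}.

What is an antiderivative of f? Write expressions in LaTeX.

Recover f(\theta) by differentiating a candidate F(\theta); any mismatch rules it out.
Check: d/d\theta[\frac{9 \sqrt{2} \theta^{2} \sqrt{2 \theta^{2} + 1} - 24 \theta + 27 \sqrt{2} \sqrt{2 \theta^{2} + 1} - 32}{24 \left(\theta^{2} + 3\right)}] = \frac{9 \sqrt{2} \theta^{5} + 54 \sqrt{2} \theta^{3} + 12 \theta^{2} \sqrt{2 \theta^{2} + 1} + 32 \theta \sqrt{2 \theta^{2} + 1} + 81 \sqrt{2} \theta - 36 \sqrt{2 \theta^{2} + 1}}{12 \theta^{4} \sqrt{2 \theta^{2} + 1} + 72 \theta^{2} \sqrt{2 \theta^{2} + 1} + 108 \sqrt{2 \theta^{2} + 1}}, which equals f(\theta).

An antiderivative is F(\theta) = \frac{9 \sqrt{2} \theta^{2} \sqrt{2 \theta^{2} + 1} - 24 \theta + 27 \sqrt{2} \sqrt{2 \theta^{2} + 1} - 32}{24 \left(\theta^{2} + 3\right)}.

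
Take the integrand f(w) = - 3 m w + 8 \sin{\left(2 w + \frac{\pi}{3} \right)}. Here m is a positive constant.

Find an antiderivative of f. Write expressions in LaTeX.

The integrand splits into summands that can be handled one at a time.
Check: d/dw[\frac{- 3 m w^{2} - 8 \cos{\left(2 w + \frac{\pi}{3} \right)}}{2}] = - 3 m w + 8 \sin{\left(2 w + \frac{\pi}{3} \right)} = f(w).

An antiderivative is F(w) = \frac{- 3 m w^{2} - 8 \cos{\left(2 w + \frac{\pi}{3} \right)}}{2}.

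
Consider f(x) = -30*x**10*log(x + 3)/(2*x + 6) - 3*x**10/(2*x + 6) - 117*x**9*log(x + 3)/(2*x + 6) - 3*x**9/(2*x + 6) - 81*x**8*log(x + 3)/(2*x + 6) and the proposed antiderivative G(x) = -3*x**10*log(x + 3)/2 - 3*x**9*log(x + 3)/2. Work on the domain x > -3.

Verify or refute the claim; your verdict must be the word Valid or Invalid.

Valid - the claim checks out under differentiation.

d/dx[G] = (-30*x**10*log(x + 3) - 3*x**10 - 117*x**9*log(x + 3) - 3*x**9 - 81*x**8*log(x + 3))/(2*x + 6)
This equals f(x) exactly, so the claim holds.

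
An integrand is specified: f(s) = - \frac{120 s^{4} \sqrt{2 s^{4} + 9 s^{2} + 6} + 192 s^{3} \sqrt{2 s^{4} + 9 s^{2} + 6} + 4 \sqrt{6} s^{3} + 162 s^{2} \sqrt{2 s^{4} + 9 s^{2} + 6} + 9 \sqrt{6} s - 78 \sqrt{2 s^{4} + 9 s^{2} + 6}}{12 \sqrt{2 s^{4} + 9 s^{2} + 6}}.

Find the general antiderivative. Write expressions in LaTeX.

Whatever form F(s) takes, F'(s) = f(s) is non-negotiable.
Check: d/ds[- \frac{24 s^{5} + 48 s^{4} + 54 s^{3} - 78 s + \sqrt{6} \sqrt{2 s^{4} + 9 s^{2} + 6} + 60}{12}] = \frac{- 120 s^{4} \sqrt{2 s^{4} + 9 s^{2} + 6} - 192 s^{3} \sqrt{2 s^{4} + 9 s^{2} + 6} - 4 \sqrt{6} s^{3} - 162 s^{2} \sqrt{2 s^{4} + 9 s^{2} + 6} - 9 \sqrt{6} s + 78 \sqrt{2 s^{4} + 9 s^{2} + 6}}{12 \sqrt{2 s^{4} + 9 s^{2} + 6}}, which equals f(s).

F(s) = - \frac{24 s^{5} + 48 s^{4} + 54 s^{3} - 78 s + \sqrt{6} \sqrt{2 s^{4} + 9 s^{2} + 6} + 60}{12} + C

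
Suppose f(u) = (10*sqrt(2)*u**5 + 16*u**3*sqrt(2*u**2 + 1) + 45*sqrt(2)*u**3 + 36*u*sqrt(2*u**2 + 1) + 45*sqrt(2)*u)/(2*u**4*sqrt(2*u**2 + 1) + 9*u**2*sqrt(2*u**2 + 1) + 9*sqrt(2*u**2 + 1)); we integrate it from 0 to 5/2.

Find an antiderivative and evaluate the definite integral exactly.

Antiderivative: F(u) = 5*sqrt(4*u**2 + 2)/2 + 2*log(2*u**4/3 + 3*u**2 + 3); value = -5*sqrt(2)/2 - 2*log(3) + 2*log(1147/24) + 15*sqrt(3)/2

Whatever form F(u) takes, F'(u) = f(u) is non-negotiable.
F(u) = 5*sqrt(4*u**2 + 2)/2 + 2*log(2*u**4/3 + 3*u**2 + 3) is an antiderivative of f.
Check: d/du[5*sqrt(4*u**2 + 2)/2 + 2*log(2*u**4/3 + 3*u**2 + 3)] = (10*sqrt(2)*u**5 + 16*u**3*sqrt(2*u**2 + 1) + 45*sqrt(2)*u**3 + 36*u*sqrt(2*u**2 + 1) + 45*sqrt(2)*u)/(2*u**4*sqrt(2*u**2 + 1) + 9*u**2*sqrt(2*u**2 + 1) + 9*sqrt(2*u**2 + 1)) = f(u).
F(5/2) = 2*log(1147/24) + 15*sqrt(3)/2; F(0) = 2*log(3) + 5*sqrt(2)/2.
Integral = F(5/2) - F(0) = -5*sqrt(2)/2 - 2*log(3) + 2*log(1147/24) + 15*sqrt(3)/2.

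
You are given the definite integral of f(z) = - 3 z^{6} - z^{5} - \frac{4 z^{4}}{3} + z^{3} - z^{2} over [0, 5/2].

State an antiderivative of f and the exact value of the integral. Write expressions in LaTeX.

Antiderivative: F(z) = \frac{z^{3} \left(- 180 z^{4} - 70 z^{3} - 112 z^{2} + 105 z - 140\right)}{420}; value = - \frac{435125}{1344}

Integrate term by term and add the pieces.
F(z) = \frac{z^{3} \left(- 180 z^{4} - 70 z^{3} - 112 z^{2} + 105 z - 140\right)}{420} is an antiderivative of f.
Check: d/dz[\frac{z^{3} \left(- 180 z^{4} - 70 z^{3} - 112 z^{2} + 105 z - 140\right)}{420}] = - 3 z^{6} - z^{5} - \frac{4 z^{4}}{3} + z^{3} - z^{2} = f(z).
F(5/2) = - \frac{435125}{1344}; F(0) = 0.
Integral = F(5/2) - F(0) = - \frac{435125}{1344}.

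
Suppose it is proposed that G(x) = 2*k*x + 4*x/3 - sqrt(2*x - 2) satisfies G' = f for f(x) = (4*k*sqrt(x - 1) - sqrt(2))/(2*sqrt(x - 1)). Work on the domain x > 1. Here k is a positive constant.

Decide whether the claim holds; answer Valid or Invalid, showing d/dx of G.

Invalid: d/dx[G] - f = 4/3, which is not 0.

d/dx[G] = (12*k*sqrt(x - 1) + 8*sqrt(x - 1) - 3*sqrt(2))/(6*sqrt(x - 1))
d/dx[G] - f(x) = 4/3 != 0.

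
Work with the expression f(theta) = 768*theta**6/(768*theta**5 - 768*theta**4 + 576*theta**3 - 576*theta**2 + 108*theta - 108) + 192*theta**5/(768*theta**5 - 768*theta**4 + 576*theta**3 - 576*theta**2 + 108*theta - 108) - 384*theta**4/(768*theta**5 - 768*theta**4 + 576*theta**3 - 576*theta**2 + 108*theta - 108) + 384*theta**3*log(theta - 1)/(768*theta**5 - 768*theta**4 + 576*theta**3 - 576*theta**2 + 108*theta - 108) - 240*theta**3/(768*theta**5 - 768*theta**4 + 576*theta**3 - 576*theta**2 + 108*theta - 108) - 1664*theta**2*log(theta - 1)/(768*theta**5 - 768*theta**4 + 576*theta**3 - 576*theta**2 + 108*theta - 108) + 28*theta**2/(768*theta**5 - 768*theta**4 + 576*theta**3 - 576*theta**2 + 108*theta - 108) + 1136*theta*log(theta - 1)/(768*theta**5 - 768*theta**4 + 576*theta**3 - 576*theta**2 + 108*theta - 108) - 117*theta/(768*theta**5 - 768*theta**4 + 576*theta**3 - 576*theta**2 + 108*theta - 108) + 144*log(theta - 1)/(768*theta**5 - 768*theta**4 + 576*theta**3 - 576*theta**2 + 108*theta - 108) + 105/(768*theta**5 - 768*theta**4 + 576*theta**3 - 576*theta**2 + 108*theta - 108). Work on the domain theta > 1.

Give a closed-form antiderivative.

Integrate term by term and add the pieces.
Check: d/dtheta[-(-48*theta**4 - 120*theta**3 + 222*theta**2 + 48*theta*log(theta - 1) - 45*theta - 80*log(theta - 1) + 90)/(12*(8*theta**2 + 3))] = (768*theta**6 + 192*theta**5 - 384*theta**4 + 384*theta**3*log(theta - 1) - 240*theta**3 - 1664*theta**2*log(theta - 1) + 28*theta**2 + 1136*theta*log(theta - 1) - 117*theta + 144*log(theta - 1) + 105)/(768*theta**5 - 768*theta**4 + 576*theta**3 - 576*theta**2 + 108*theta - 108), which equals f(theta).

An antiderivative is F(theta) = -(-48*theta**4 - 120*theta**3 + 222*theta**2 + 48*theta*log(theta - 1) - 45*theta - 80*log(theta - 1) + 90)/(12*(8*theta**2 + 3)).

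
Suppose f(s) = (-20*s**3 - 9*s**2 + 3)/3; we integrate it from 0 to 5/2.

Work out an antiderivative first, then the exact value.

Any candidate F(s) must reproduce f(s) exactly when differentiated.
F(s) = -5*s**4/3 - s**3 + s is an antiderivative of f.
Check: d/ds[-5*s**4/3 - s**3 + s] = -20*s**3/3 - 3*s**2 + 1, which equals f(s).
F(5/2) = -3755/48; F(0) = 0.
Integral = F(5/2) - F(0) = -3755/48.

Antiderivative: F(s) = -5*s**4/3 - s**3 + s; value = -3755/48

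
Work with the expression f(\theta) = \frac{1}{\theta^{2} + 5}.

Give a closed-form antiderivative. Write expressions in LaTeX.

A candidate is checked by its d/d\theta: the result must match f(\theta).
Check: d/d\theta[\frac{\sqrt{5} \operatorname{atan}{\left(\frac{\sqrt{5} \theta}{5} \right)}}{5}] = \frac{1}{\theta^{2} + 5} = f(\theta).

An antiderivative is F(\theta) = \frac{\sqrt{5} \operatorname{atan}{\left(\frac{\sqrt{5} \theta}{5} \right)}}{5}.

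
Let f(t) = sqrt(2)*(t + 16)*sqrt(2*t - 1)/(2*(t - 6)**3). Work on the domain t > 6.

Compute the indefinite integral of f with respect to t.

F(t) = -sqrt(2)*(2*t - 1)**(3/2)/(2*(t - 6)**2) + C

f has the shape u'v + uv' for u = -2/(t - 6)**2 and v = (t - 1/2)**(3/2) — it is the derivative of the product u*v.
Check: d/dt[-sqrt(2)*(2*t - 1)**(3/2)/(2*(t - 6)**2)] = (sqrt(2)*t*sqrt(2*t - 1) + 16*sqrt(2)*sqrt(2*t - 1))/(2*t**3 - 36*t**2 + 216*t - 432), which equals f(t).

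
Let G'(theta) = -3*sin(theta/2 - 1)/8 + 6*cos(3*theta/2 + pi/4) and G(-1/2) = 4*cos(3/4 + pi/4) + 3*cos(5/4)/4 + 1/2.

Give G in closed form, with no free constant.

The integrand splits into summands that can be handled one at a time.
A general antiderivative is 4*sin(3*theta/2 + pi/4) + 3*cos(theta/2 - 1)/4 + C.
The condition gives C = 4*cos(3/4 + pi/4) + 3*cos(5/4)/4 + 1/2 - (4*cos(3/4 + pi/4) + 3*cos(5/4)/4) = 1/2.
So G(theta) = (16*sin(3*theta/2 + pi/4) + 3*cos(theta/2 - 1) + 2)/4.
Check: d/dtheta[(16*sin(3*theta/2 + pi/4) + 3*cos(theta/2 - 1) + 2)/4] = -3*sin(theta/2 - 1)/8 + 6*cos(3*theta/2 + pi/4) = G'(theta).

G(theta) = (16*sin(3*theta/2 + pi/4) + 3*cos(theta/2 - 1) + 2)/4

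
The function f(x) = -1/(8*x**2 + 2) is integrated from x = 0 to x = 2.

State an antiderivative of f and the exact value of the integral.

Any candidate F(x) must reproduce f(x) exactly when differentiated.
F(x) = -atan(2*x)/4 is an antiderivative of f.
Check: d/dx[-atan(2*x)/4] = -1/(8*x**2 + 2) = f(x).
F(2) = -atan(4)/4; F(0) = 0.
Integral = F(2) - F(0) = -atan(4)/4.

Antiderivative: F(x) = -atan(2*x)/4; value = -atan(4)/4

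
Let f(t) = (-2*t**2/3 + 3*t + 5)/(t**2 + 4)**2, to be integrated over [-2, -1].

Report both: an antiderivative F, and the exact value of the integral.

Antiderivative: F(t) = (7*t**2*atan(t/2) + 46*t + 28*atan(t/2) - 72)/(48*t**2 + 192); value = -7*atan(1/2)/48 - 31/480 + 7*pi/192

A first test for any F(t): its t-derivative must equal f(t) identically.
F(t) = (7*t**2*atan(t/2) + 46*t + 28*atan(t/2) - 72)/(48*t**2 + 192) is an antiderivative of f.
Check: d/dt[(7*t**2*atan(t/2) + 46*t + 28*atan(t/2) - 72)/(48*t**2 + 192)] = (-2*t**2 + 9*t + 15)/(3*t**4 + 24*t**2 + 48), which equals f(t).
F(-1) = -59/120 - 7*atan(1/2)/48; F(-2) = -41/96 - 7*pi/192.
Integral = F(-1) - F(-2) = -7*atan(1/2)/48 - 31/480 + 7*pi/192.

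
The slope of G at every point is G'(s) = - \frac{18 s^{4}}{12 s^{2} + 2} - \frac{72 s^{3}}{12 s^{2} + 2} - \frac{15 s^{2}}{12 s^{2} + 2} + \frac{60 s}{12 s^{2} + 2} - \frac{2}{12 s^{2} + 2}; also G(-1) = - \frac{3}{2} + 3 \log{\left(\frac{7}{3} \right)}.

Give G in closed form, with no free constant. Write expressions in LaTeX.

G(s) = - \frac{s^{3} + 6 s^{2} + 2 s - 6 \log{\left(2 s^{2} + \frac{1}{3} \right)}}{2}

Integrate term by term and add the pieces.
A general antiderivative is - \frac{s^{3}}{2} - 3 s^{2} - s + 3 \log{\left(2 s^{2} + \frac{1}{3} \right)} + C.
The condition gives C = - \frac{3}{2} + 3 \log{\left(\frac{7}{3} \right)} - (- \frac{3}{2} + 3 \log{\left(\frac{7}{3} \right)}) = 0.
So G(s) = - \frac{s^{3} + 6 s^{2} + 2 s - 6 \log{\left(2 s^{2} + \frac{1}{3} \right)}}{2}.
Check: d/ds[- \frac{s^{3} + 6 s^{2} + 2 s - 6 \log{\left(2 s^{2} + \frac{1}{3} \right)}}{2}] = \frac{- 18 s^{4} - 72 s^{3} - 15 s^{2} + 60 s - 2}{12 s^{2} + 2}, which equals G'(s).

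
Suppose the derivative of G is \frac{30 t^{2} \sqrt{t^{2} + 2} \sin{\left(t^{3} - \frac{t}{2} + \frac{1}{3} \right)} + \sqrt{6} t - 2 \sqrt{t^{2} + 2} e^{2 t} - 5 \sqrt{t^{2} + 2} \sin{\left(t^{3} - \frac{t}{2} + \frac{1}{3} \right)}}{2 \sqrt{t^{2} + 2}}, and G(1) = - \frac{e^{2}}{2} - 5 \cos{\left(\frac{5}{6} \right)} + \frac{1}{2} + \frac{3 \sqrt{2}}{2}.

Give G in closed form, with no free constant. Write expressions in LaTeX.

Differentiate the proposed G(t) back; it has to land on the given G'(t).
A general antiderivative is \sqrt{\frac{3 t^{2}}{2} + 3} - \frac{e^{2 t}}{2} - 5 \cos{\left(t^{3} - \frac{t}{2} + \frac{1}{3} \right)} + C.
The condition gives C = - \frac{e^{2}}{2} - 5 \cos{\left(\frac{5}{6} \right)} + \frac{1}{2} + \frac{3 \sqrt{2}}{2} - (- \frac{e^{2}}{2} - 5 \cos{\left(\frac{5}{6} \right)} + \frac{3 \sqrt{2}}{2}) = \frac{1}{2}.
So G(t) = \frac{\sqrt{6} \sqrt{t^{2} + 2} - e^{2 t} - 10 \cos{\left(t^{3} - \frac{t}{2} + \frac{1}{3} \right)} + 1}{2}.
Check: d/dt[\frac{\sqrt{6} \sqrt{t^{2} + 2} - e^{2 t} - 10 \cos{\left(t^{3} - \frac{t}{2} + \frac{1}{3} \right)} + 1}{2}] = \frac{30 t^{2} \sqrt{t^{2} + 2} \sin{\left(t^{3} - \frac{t}{2} + \frac{1}{3} \right)} + \sqrt{6} t - 2 \sqrt{t^{2} + 2} e^{2 t} - 5 \sqrt{t^{2} + 2} \sin{\left(t^{3} - \frac{t}{2} + \frac{1}{3} \right)}}{2 \sqrt{t^{2} + 2}} = G'(t).

G(t) = \frac{\sqrt{6} \sqrt{t^{2} + 2} - e^{2 t} - 10 \cos{\left(t^{3} - \frac{t}{2} + \frac{1}{3} \right)} + 1}{2}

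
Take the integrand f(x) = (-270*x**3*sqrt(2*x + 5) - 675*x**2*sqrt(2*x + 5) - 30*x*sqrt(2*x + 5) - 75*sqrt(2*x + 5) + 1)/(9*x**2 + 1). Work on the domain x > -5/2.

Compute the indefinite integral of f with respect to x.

F(x) = -3*(2*x + 5)**(5/2) + atan(3*x)/3 + C

Differentiate the proposed F(x) back; it has to land on f(x) exactly.
Check: d/dx[-3*(2*x + 5)**(5/2) + atan(3*x)/3] = (-270*x**3*sqrt(2*x + 5) - 675*x**2*sqrt(2*x + 5) - 30*x*sqrt(2*x + 5) - 75*sqrt(2*x + 5) + 1)/(9*x**2 + 1) = f(x).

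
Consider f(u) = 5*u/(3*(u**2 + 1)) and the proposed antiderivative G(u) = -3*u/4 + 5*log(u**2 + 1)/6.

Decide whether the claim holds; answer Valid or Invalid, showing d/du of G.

Invalid: d/du[G] - f = -3/4, which is not 0.

d/du[G] = (-9*u**2 + 20*u - 9)/(12*u**2 + 12)
d/du[G] - f(u) = -3/4 != 0.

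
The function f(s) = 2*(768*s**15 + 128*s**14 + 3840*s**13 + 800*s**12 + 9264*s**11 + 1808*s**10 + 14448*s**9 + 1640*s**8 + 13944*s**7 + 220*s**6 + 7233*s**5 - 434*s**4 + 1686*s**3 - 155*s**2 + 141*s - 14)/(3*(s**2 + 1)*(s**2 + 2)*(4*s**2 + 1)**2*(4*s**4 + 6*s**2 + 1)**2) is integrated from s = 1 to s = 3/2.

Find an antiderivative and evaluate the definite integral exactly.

A first test for any F(s): its s-derivative must equal f(s) identically.
F(s) = -(-96*s**6*log(s**2 + 2) + 64*s**6*atan(s) + 96*s**5 - 168*s**4*log(s**2 + 2) + 112*s**4*atan(s) + 48*s**4 + 144*s**3 - 60*s**2*log(s**2 + 2) + 40*s**2*atan(s) + 132*s**2 + 24*s - 6*log(s**2 + 2) + 4*atan(s) + 27)/(6*(4*s**2 + 1)*(4*s**4 + 6*s**2 + 1)) is an antiderivative of f.
Check: d/ds[-(-96*s**6*log(s**2 + 2) + 64*s**6*atan(s) + 96*s**5 - 168*s**4*log(s**2 + 2) + 112*s**4*atan(s) + 48*s**4 + 144*s**3 - 60*s**2*log(s**2 + 2) + 40*s**2*atan(s) + 132*s**2 + 24*s - 6*log(s**2 + 2) + 4*atan(s) + 27)/(6*(4*s**2 + 1)*(4*s**4 + 6*s**2 + 1))] = (1536*s**15 + 256*s**14 + 7680*s**13 + 1600*s**12 + 18528*s**11 + 3616*s**10 + 28896*s**9 + 3280*s**8 + 27888*s**7 + 440*s**6 + 14466*s**5 - 868*s**4 + 3372*s**3 - 310*s**2 + 282*s - 28)/(768*s**16 + 4992*s**14 + 12912*s**12 + 17088*s**10 + 12420*s**8 + 5016*s**6 + 1119*s**4 + 129*s**2 + 6), which equals f(s).
F(3/2) = -606/695 - 2*atan(3/2)/3 + log(17/4); F(1) = -157/110 - pi/6 + log(3).
Integral = F(3/2) - F(1) = -log(3) - 2*atan(3/2)/3 + pi/6 + 8491/15290 + log(17/4).

Antiderivative: F(s) = -(-96*s**6*log(s**2 + 2) + 64*s**6*atan(s) + 96*s**5 - 168*s**4*log(s**2 + 2) + 112*s**4*atan(s) + 48*s**4 + 144*s**3 - 60*s**2*log(s**2 + 2) + 40*s**2*atan(s) + 132*s**2 + 24*s - 6*log(s**2 + 2) + 4*atan(s) + 27)/(6*(4*s**2 + 1)*(4*s**4 + 6*s**2 + 1)); value = -log(3) - 2*atan(3/2)/3 + pi/6 + 8491/15290 + log(17/4)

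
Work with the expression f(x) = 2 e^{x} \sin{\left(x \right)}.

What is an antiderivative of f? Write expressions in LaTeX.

A candidate is checked by its d/dx: the result must match f(x).
Check: d/dx[e^{x} \sin{\left(x \right)} - e^{x} \cos{\left(x \right)}] = 2 e^{x} \sin{\left(x \right)} = f(x).

An antiderivative is F(x) = e^{x} \sin{\left(x \right)} - e^{x} \cos{\left(x \right)}.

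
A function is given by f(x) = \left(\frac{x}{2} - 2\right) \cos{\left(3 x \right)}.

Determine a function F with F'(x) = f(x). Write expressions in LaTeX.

Whatever form F(x) takes, F'(x) = f(x) is non-negotiable.
Check: d/dx[\frac{x \sin{\left(3 x \right)}}{6} - \frac{2 \sin{\left(3 x \right)}}{3} + \frac{\cos{\left(3 x \right)}}{18}] = \frac{x \cos{\left(3 x \right)}}{2} - 2 \cos{\left(3 x \right)}, which equals f(x).

An antiderivative is F(x) = \frac{x \sin{\left(3 x \right)}}{6} - \frac{2 \sin{\left(3 x \right)}}{3} + \frac{\cos{\left(3 x \right)}}{18}.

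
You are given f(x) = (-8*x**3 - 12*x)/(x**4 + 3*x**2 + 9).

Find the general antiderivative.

F(x) = -2*log(x**4/3 + x**2 + 3) + C

The substitution u = x**4/3 + x**2 + 3 works: f is exactly (dF/du)*(du/dx) for that inner function.
Check: d/dx[-2*log(x**4/3 + x**2 + 3)] = (-8*x**3 - 12*x)/(x**4 + 3*x**2 + 9) = f(x).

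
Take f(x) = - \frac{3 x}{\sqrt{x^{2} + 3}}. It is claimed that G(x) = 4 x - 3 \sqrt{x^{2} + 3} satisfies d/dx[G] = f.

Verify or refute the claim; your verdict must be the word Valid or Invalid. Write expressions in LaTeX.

d/dx[G] = \frac{- 3 x + 4 \sqrt{x^{2} + 3}}{\sqrt{x^{2} + 3}}
d/dx[G] - f(x) = 4 != 0.

Invalid: d/dx[G] - f = 4, which is not 0.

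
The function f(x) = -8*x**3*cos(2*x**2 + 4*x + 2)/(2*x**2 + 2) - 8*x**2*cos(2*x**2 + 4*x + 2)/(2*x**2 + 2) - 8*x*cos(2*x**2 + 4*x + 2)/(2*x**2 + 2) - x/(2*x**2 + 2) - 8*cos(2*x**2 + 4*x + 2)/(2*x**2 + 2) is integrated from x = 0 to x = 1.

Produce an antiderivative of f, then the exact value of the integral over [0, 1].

Antiderivative: F(x) = -log(x**2 + 1)/4 - sin(2*x**2 + 4*x + 2); value = -sin(8) - log(2)/4 + sin(2)

The integrand splits into summands that can be handled one at a time.
F(x) = -log(x**2 + 1)/4 - sin(2*x**2 + 4*x + 2) is an antiderivative of f.
Check: d/dx[-log(x**2 + 1)/4 - sin(2*x**2 + 4*x + 2)] = (-8*x**3*cos(2*x**2 + 4*x + 2) - 8*x**2*cos(2*x**2 + 4*x + 2) - 8*x*cos(2*x**2 + 4*x + 2) - x - 8*cos(2*x**2 + 4*x + 2))/(2*x**2 + 2), which equals f(x).
F(1) = -sin(8) - log(2)/4; F(0) = -sin(2).
Integral = F(1) - F(0) = -sin(8) - log(2)/4 + sin(2).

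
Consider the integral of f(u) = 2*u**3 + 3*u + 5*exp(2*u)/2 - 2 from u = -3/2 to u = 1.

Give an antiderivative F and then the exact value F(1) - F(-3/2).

Antiderivative: F(u) = (2*u**4 + 6*u**2 - 8*u + 5*exp(2*u))/4; value = -285/32 - 5*exp(-3)/4 + 5*exp(2)/4

Integrate term by term and add the pieces.
F(u) = (2*u**4 + 6*u**2 - 8*u + 5*exp(2*u))/4 is an antiderivative of f.
Check: d/du[(2*u**4 + 6*u**2 - 8*u + 5*exp(2*u))/4] = 2*u**3 + 3*u + 5*exp(2*u)/2 - 2 = f(u).
F(1) = 5*exp(2)/4; F(-3/2) = 5*exp(-3)/4 + 285/32.
Integral = F(1) - F(-3/2) = -285/32 - 5*exp(-3)/4 + 5*exp(2)/4.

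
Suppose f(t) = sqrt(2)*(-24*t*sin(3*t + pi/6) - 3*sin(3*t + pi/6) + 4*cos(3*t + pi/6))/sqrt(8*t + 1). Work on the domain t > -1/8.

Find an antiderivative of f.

An antiderivative is F(t) = sqrt(2)*sqrt(8*t + 1)*cos(3*t + pi/6).

Recognize the product-rule pattern: f = u'v + uv' with u = 2*sqrt(4*t + 1/2), v = cos(3*t + pi/6), so integration by parts undoes it.
Check: d/dt[sqrt(2)*sqrt(8*t + 1)*cos(3*t + pi/6)] = (-24*sqrt(2)*t*sin(3*t + pi/6) - 3*sqrt(2)*sin(3*t + pi/6) + 4*sqrt(2)*cos(3*t + pi/6))/sqrt(8*t + 1), which equals f(t).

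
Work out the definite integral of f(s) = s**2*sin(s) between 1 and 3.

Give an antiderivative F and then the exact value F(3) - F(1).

Any candidate F(s) must reproduce f(s) exactly when differentiated.
F(s) = -s**2*cos(s) + 2*s*sin(s) + 2*cos(s) is an antiderivative of f.
Check: d/ds[-s**2*cos(s) + 2*s*sin(s) + 2*cos(s)] = s**2*sin(s) = f(s).
F(3) = 6*sin(3) - 7*cos(3); F(1) = cos(1) + 2*sin(1).
Integral = F(3) - F(1) = -2*sin(1) - cos(1) + 6*sin(3) - 7*cos(3).

Antiderivative: F(s) = -s**2*cos(s) + 2*s*sin(s) + 2*cos(s); value = -2*sin(1) - cos(1) + 6*sin(3) - 7*cos(3)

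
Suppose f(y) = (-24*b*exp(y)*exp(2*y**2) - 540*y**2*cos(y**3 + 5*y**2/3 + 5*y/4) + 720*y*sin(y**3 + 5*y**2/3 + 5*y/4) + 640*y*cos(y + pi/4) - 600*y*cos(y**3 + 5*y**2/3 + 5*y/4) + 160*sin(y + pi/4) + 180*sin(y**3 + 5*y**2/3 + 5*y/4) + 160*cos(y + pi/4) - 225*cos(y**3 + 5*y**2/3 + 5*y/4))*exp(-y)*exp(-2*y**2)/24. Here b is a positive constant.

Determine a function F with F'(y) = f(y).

Differentiate the proposed F(y) back; it has to land on f(y) exactly.
Check: d/dy[(-6*b*y - 5*(9*sin(y**3 + 5*y**2/3 + 5*y/4) + 8*cos(y + pi/4))*exp(-2*y**2 - y))/6] = (-24*b*exp(y)*exp(2*y**2) - 540*y**2*cos(y**3 + 5*y**2/3 + 5*y/4) + 720*y*sin(y**3 + 5*y**2/3 + 5*y/4) + 640*y*cos(y + pi/4) - 600*y*cos(y**3 + 5*y**2/3 + 5*y/4) + 160*sin(y + pi/4) + 180*sin(y**3 + 5*y**2/3 + 5*y/4) + 160*cos(y + pi/4) - 225*cos(y**3 + 5*y**2/3 + 5*y/4))*exp(-y)*exp(-2*y**2)/24 = f(y).

An antiderivative is F(y) = (-6*b*y - 5*(9*sin(y**3 + 5*y**2/3 + 5*y/4) + 8*cos(y + pi/4))*exp(-2*y**2 - y))/6.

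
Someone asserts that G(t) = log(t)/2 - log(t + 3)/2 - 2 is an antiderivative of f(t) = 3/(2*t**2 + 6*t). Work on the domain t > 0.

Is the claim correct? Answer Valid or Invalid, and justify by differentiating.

d/dt[G] = 3/(2*t**2 + 6*t)
This equals f(t) exactly, so the claim holds.

Valid. The derivative of G reproduces f.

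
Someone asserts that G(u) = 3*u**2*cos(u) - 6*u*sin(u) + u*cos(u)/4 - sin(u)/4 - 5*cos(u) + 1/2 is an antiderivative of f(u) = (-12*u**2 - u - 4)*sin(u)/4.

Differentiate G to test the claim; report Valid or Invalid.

Valid: G'(u) = f(u).

d/du[G] = -3*u**2*sin(u) - u*sin(u)/4 - sin(u)
This equals f(u) exactly, so the claim holds.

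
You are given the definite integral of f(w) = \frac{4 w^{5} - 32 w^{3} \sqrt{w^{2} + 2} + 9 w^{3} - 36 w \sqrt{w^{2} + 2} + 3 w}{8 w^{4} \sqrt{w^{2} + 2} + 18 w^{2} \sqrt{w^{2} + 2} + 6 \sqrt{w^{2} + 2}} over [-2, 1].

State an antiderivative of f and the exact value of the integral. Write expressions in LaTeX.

An antiderivative F(w) passes only if d/dw[F] lands on f(w) exactly.
F(w) = - \frac{- \sqrt{w^{2} + 2} + 2 \log{\left(\frac{2 w^{4}}{3} + \frac{3 w^{2}}{2} + \frac{1}{2} \right)}}{2} is an antiderivative of f.
Check: d/dw[- \frac{- \sqrt{w^{2} + 2} + 2 \log{\left(\frac{2 w^{4}}{3} + \frac{3 w^{2}}{2} + \frac{1}{2} \right)}}{2}] = \frac{4 w^{5} - 32 w^{3} \sqrt{w^{2} + 2} + 9 w^{3} - 36 w \sqrt{w^{2} + 2} + 3 w}{8 w^{4} \sqrt{w^{2} + 2} + 18 w^{2} \sqrt{w^{2} + 2} + 6 \sqrt{w^{2} + 2}} = f(w).
F(1) = - \log{\left(\frac{8}{3} \right)} + \frac{\sqrt{3}}{2}; F(-2) = - \log{\left(\frac{103}{6} \right)} + \frac{\sqrt{6}}{2}.
Integral = F(1) - F(-2) = - \frac{\sqrt{6}}{2} - \log{\left(\frac{8}{3} \right)} + \frac{\sqrt{3}}{2} + \log{\left(\frac{103}{6} \right)}.

Antiderivative: F(w) = - \frac{- \sqrt{w^{2} + 2} + 2 \log{\left(\frac{2 w^{4}}{3} + \frac{3 w^{2}}{2} + \frac{1}{2} \right)}}{2}; value = - \frac{\sqrt{6}}{2} - \log{\left(\frac{8}{3} \right)} + \frac{\sqrt{3}}{2} + \log{\left(\frac{103}{6} \right)}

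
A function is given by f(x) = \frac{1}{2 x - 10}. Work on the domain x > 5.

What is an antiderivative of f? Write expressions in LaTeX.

An antiderivative is F(x) = \frac{\log{\left(x - 5 \right)}}{2}.

Recover f(x) by differentiating a candidate F(x); any mismatch rules it out.
Check: d/dx[\frac{\log{\left(x - 5 \right)}}{2}] = \frac{1}{2 x - 10} = f(x).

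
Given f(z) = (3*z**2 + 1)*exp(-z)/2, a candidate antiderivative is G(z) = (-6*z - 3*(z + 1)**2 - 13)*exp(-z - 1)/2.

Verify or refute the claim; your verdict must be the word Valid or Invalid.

d/dz[G] = (3*z**2 + 6*z + 4)*exp(-1)*exp(-z)/2
d/dz[G] - f(z) = (-3*exp(1)*z**2 + 3*z**2 + 6*z - exp(1) + 4)*exp(-1)*exp(-z)/2 != 0.

Invalid: d/dz[G] - f = (-3*exp(1)*z**2 + 3*z**2 + 6*z - exp(1) + 4)*exp(-1)*exp(-z)/2, which is not 0.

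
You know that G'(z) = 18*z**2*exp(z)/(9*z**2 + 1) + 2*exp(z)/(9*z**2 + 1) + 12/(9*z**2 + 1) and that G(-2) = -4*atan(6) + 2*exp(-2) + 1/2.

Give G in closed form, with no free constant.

Integrate term by term and add the pieces.
A general antiderivative is 2*exp(z) + 4*atan(3*z) + C.
The condition gives C = -4*atan(6) + 2*exp(-2) + 1/2 - (-4*atan(6) + 2*exp(-2)) = 1/2.
So G(z) = 2*exp(z) + 4*atan(3*z) + 1/2.
Check: d/dz[2*exp(z) + 4*atan(3*z) + 1/2] = (18*z**2*exp(z) + 2*exp(z) + 12)/(9*z**2 + 1), which equals G'(z).

G(z) = 2*exp(z) + 4*atan(3*z) + 1/2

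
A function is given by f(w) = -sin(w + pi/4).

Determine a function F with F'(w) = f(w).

An antiderivative is F(w) = cos(w + pi/4).

A candidate is checked by its d/dw: the result must match f(w).
Check: d/dw[cos(w + pi/4)] = -sin(w + pi/4) = f(w).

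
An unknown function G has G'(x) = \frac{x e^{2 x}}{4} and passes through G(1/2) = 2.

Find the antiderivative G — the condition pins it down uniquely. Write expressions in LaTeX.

G'(x) has the shape u'v + uv' for u = \frac{x}{8} - \frac{1}{16} and v = e^{2 x} — it is the derivative of the product u*v.
A general antiderivative is \frac{\left(2 x - 1\right) e^{2 x}}{16} + C.
The condition gives C = 2 - (0) = 2.
So G(x) = \frac{2 x e^{2 x} - e^{2 x} + 32}{16}.
Check: d/dx[\frac{2 x e^{2 x} - e^{2 x} + 32}{16}] = \frac{x e^{2 x}}{4} = G'(x).

G(x) = \frac{2 x e^{2 x} - e^{2 x} + 32}{16}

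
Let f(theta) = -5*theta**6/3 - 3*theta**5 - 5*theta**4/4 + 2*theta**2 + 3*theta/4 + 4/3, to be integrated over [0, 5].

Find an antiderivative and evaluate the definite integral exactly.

Antiderivative: F(theta) = -5*theta**7/21 - theta**6/2 - theta**5/4 + 2*theta**3/3 + 3*theta**2/8 + 4*theta/3; value = -4552055/168

The integrand splits into summands that can be handled one at a time.
F(theta) = -5*theta**7/21 - theta**6/2 - theta**5/4 + 2*theta**3/3 + 3*theta**2/8 + 4*theta/3 is an antiderivative of f.
Check: d/dtheta[-5*theta**7/21 - theta**6/2 - theta**5/4 + 2*theta**3/3 + 3*theta**2/8 + 4*theta/3] = -5*theta**6/3 - 3*theta**5 - 5*theta**4/4 + 2*theta**2 + 3*theta/4 + 4/3 = f(theta).
F(5) = -4552055/168; F(0) = 0.
Integral = F(5) - F(0) = -4552055/168.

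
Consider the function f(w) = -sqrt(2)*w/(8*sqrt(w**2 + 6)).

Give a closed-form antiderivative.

An antiderivative is F(w) = -sqrt(2)*sqrt(w**2 + 6)/8.

f matches the chain-rule pattern g'(h)*h' with inner function h(w) = w**2/2 + 3; substituting u = h(w) collapses the integral.
Check: d/dw[-sqrt(2)*sqrt(w**2 + 6)/8] = -sqrt(2)*w/(8*sqrt(w**2 + 6)) = f(w).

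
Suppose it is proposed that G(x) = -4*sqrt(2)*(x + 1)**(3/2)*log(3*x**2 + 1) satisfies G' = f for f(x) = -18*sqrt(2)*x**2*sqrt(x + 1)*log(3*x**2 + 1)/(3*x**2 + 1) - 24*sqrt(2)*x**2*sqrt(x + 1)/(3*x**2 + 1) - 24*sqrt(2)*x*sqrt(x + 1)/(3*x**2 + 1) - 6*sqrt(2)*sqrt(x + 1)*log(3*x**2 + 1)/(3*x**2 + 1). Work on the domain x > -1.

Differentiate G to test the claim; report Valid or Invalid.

d/dx[G] = (-18*sqrt(2)*x**2*sqrt(x + 1)*log(3*x**2 + 1) - 24*sqrt(2)*x**2*sqrt(x + 1) - 24*sqrt(2)*x*sqrt(x + 1) - 6*sqrt(2)*sqrt(x + 1)*log(3*x**2 + 1))/(3*x**2 + 1)
This equals f(x) exactly, so the claim holds.

Valid - the claim checks out under differentiation.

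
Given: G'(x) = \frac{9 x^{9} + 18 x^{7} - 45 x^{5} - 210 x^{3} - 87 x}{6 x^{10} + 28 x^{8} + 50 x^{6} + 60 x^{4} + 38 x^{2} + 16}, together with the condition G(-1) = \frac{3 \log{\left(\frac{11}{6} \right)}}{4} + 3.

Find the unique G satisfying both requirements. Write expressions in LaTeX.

G(x) = \frac{3 x^{4} \log{\left(3 x^{2} + 8 \right)} - 3 x^{4} \log{\left(6 \right)} + 8 x^{4} + 3 x^{2} \log{\left(3 x^{2} + 8 \right)} - 3 x^{2} \log{\left(6 \right)} + 8 x^{2} + 3 \log{\left(3 x^{2} + 8 \right)} - 3 \log{\left(6 \right)} + 20}{4 x^{4} + 4 x^{2} + 4}

For G(x) to be correct, d/dx[G] must agree with the stated G'(x) identically.
A general antiderivative is \frac{3 \log{\left(\frac{x^{2}}{2} + \frac{4}{3} \right)}}{4} + \frac{3}{2 \left(\frac{x^{4}}{2} + \frac{x^{2}}{2} + \frac{1}{2}\right)} + C.
The condition gives C = \frac{3 \log{\left(\frac{11}{6} \right)}}{4} + 3 - (\frac{3 \log{\left(\frac{11}{6} \right)}}{4} + 1) = 2.
So G(x) = \frac{3 x^{4} \log{\left(3 x^{2} + 8 \right)} - 3 x^{4} \log{\left(6 \right)} + 8 x^{4} + 3 x^{2} \log{\left(3 x^{2} + 8 \right)} - 3 x^{2} \log{\left(6 \right)} + 8 x^{2} + 3 \log{\left(3 x^{2} + 8 \right)} - 3 \log{\left(6 \right)} + 20}{4 x^{4} + 4 x^{2} + 4}.
Check: d/dx[\frac{3 x^{4} \log{\left(3 x^{2} + 8 \right)} - 3 x^{4} \log{\left(6 \right)} + 8 x^{4} + 3 x^{2} \log{\left(3 x^{2} + 8 \right)} - 3 x^{2} \log{\left(6 \right)} + 8 x^{2} + 3 \log{\left(3 x^{2} + 8 \right)} - 3 \log{\left(6 \right)} + 20}{4 x^{4} + 4 x^{2} + 4}] = \frac{9 x^{9} + 18 x^{7} - 45 x^{5} - 210 x^{3} - 87 x}{6 x^{10} + 28 x^{8} + 50 x^{6} + 60 x^{4} + 38 x^{2} + 16} = G'(x).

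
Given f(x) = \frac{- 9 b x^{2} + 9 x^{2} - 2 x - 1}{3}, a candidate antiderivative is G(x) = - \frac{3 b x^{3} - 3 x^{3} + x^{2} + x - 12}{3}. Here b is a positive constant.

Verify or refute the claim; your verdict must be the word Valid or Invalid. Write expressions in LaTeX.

d/dx[G] = - 3 b x^{2} + 3 x^{2} - \frac{2 x}{3} - \frac{1}{3}
This equals f(x) exactly, so the claim holds.

Valid: G'(x) = f(x).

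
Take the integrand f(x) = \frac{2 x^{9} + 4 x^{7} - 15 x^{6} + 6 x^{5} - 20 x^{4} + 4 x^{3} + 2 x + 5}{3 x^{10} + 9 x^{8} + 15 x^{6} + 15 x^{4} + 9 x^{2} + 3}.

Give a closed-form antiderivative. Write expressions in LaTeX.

Whatever form F(x) takes, F'(x) = f(x) is non-negotiable.
Check: d/dx[\frac{5 x + \left(x^{4} + x^{2} + 1\right) \log{\left(x^{2} + 1 \right)}}{3 \left(x^{4} + x^{2} + 1\right)}] = \frac{2 x^{9} + 4 x^{7} - 15 x^{6} + 6 x^{5} - 20 x^{4} + 4 x^{3} + 2 x + 5}{3 x^{10} + 9 x^{8} + 15 x^{6} + 15 x^{4} + 9 x^{2} + 3} = f(x).

An antiderivative is F(x) = \frac{5 x + \left(x^{4} + x^{2} + 1\right) \log{\left(x^{2} + 1 \right)}}{3 \left(x^{4} + x^{2} + 1\right)}.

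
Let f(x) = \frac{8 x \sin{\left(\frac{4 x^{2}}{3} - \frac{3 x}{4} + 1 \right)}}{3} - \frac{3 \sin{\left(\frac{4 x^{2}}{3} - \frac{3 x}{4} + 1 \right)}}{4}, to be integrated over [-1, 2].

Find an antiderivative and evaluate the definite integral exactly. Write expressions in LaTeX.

Antiderivative: F(x) = - \cos{\left(\frac{4 x^{2}}{3} - \frac{3 x}{4} + 1 \right)}; value = \cos{\left(\frac{37}{12} \right)} - \cos{\left(\frac{29}{6} \right)}

The substitution u = \frac{4 x^{2}}{3} - \frac{3 x}{4} + 1 works: f is exactly (dF/du)*(du/dx) for that inner function.
F(x) = - \cos{\left(\frac{4 x^{2}}{3} - \frac{3 x}{4} + 1 \right)} is an antiderivative of f.
Check: d/dx[- \cos{\left(\frac{4 x^{2}}{3} - \frac{3 x}{4} + 1 \right)}] = \frac{8 x \sin{\left(\frac{4 x^{2}}{3} - \frac{3 x}{4} + 1 \right)}}{3} - \frac{3 \sin{\left(\frac{4 x^{2}}{3} - \frac{3 x}{4} + 1 \right)}}{4} = f(x).
F(2) = - \cos{\left(\frac{29}{6} \right)}; F(-1) = - \cos{\left(\frac{37}{12} \right)}.
Integral = F(2) - F(-1) = \cos{\left(\frac{37}{12} \right)} - \cos{\left(\frac{29}{6} \right)}.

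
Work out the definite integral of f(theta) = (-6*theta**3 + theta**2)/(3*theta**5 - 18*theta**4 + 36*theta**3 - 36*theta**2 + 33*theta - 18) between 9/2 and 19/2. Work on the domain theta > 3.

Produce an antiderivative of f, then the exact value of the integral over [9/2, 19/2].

Antiderivative: F(theta) = (-153*log(theta - 3) + 176*log(theta - 2) - 25*log(theta - 1) + log(theta**2 + 1) + 12*atan(theta))/60; value = -51*log(13/2)/20 - 44*log(5/2)/15 - 5*log(17/2)/12 - atan(9/2)/5 - log(85/4)/60 + log(365/4)/60 + atan(19/2)/5 + 5*log(7/2)/12 + 51*log(3/2)/20 + 44*log(15/2)/15

Factor the denominator (3*(theta - 3)*(theta - 2)*(theta - 1)*(theta**2 + 1)) and decompose: f = (theta + 6)/(30*(theta**2 + 1)) - 5/(12*(theta - 1)) + 44/(15*(theta - 2)) - 51/(20*(theta - 3)); each piece integrates to a log, atan, or power term.
F(theta) = (-153*log(theta - 3) + 176*log(theta - 2) - 25*log(theta - 1) + log(theta**2 + 1) + 12*atan(theta))/60 is an antiderivative of f.
Check: d/dtheta[(-153*log(theta - 3) + 176*log(theta - 2) - 25*log(theta - 1) + log(theta**2 + 1) + 12*atan(theta))/60] = (-6*theta**3 + theta**2)/(3*theta**5 - 18*theta**4 + 36*theta**3 - 36*theta**2 + 33*theta - 18) = f(theta).
F(19/2) = -51*log(13/2)/20 - 5*log(17/2)/12 + log(365/4)/60 + atan(19/2)/5 + 44*log(15/2)/15; F(9/2) = -51*log(3/2)/20 - 5*log(7/2)/12 + log(85/4)/60 + atan(9/2)/5 + 44*log(5/2)/15.
Integral = F(19/2) - F(9/2) = -51*log(13/2)/20 - 44*log(5/2)/15 - 5*log(17/2)/12 - atan(9/2)/5 - log(85/4)/60 + log(365/4)/60 + atan(19/2)/5 + 5*log(7/2)/12 + 51*log(3/2)/20 + 44*log(15/2)/15.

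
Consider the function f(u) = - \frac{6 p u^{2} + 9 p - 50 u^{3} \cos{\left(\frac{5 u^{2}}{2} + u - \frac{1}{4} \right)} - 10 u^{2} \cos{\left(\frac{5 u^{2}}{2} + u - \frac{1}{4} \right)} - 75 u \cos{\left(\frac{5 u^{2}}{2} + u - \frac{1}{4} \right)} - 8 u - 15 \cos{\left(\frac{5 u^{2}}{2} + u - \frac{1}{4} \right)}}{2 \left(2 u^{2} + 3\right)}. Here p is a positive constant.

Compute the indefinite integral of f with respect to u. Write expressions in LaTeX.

F(u) = - \frac{3 p u}{2} + \log{\left(2 u^{2} + 3 \right)} + \frac{5 \sin{\left(\frac{5 u^{2}}{2} + u - \frac{1}{4} \right)}}{2} + C

For F(u) to be correct the identity F'(u) - f(u) = 0 must hold.
Check: d/du[- \frac{3 p u}{2} + \log{\left(2 u^{2} + 3 \right)} + \frac{5 \sin{\left(\frac{5 u^{2}}{2} + u - \frac{1}{4} \right)}}{2}] = \frac{- 6 p u^{2} - 9 p + 50 u^{3} \cos{\left(\frac{5 u^{2}}{2} + u - \frac{1}{4} \right)} + 10 u^{2} \cos{\left(\frac{5 u^{2}}{2} + u - \frac{1}{4} \right)} + 75 u \cos{\left(\frac{5 u^{2}}{2} + u - \frac{1}{4} \right)} + 8 u + 15 \cos{\left(\frac{5 u^{2}}{2} + u - \frac{1}{4} \right)}}{4 u^{2} + 6}, which equals f(u).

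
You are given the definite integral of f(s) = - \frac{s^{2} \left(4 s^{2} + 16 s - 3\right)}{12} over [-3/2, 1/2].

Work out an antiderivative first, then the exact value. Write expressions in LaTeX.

Antiderivative: F(s) = \frac{s^{3} \left(- 4 s^{2} - 20 s + 5\right)}{60}; value = \frac{29}{20}

Any candidate F(s) must reproduce f(s) exactly when differentiated.
F(s) = \frac{s^{3} \left(- 4 s^{2} - 20 s + 5\right)}{60} is an antiderivative of f.
Check: d/ds[\frac{s^{3} \left(- 4 s^{2} - 20 s + 5\right)}{60}] = - \frac{s^{4}}{3} - \frac{4 s^{3}}{3} + \frac{s^{2}}{4}, which equals f(s).
F(1/2) = - \frac{1}{80}; F(-3/2) = - \frac{117}{80}.
Integral = F(1/2) - F(-3/2) = \frac{29}{20}.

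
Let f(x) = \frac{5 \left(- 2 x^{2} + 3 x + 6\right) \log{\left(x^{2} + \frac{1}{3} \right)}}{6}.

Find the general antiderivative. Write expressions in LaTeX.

Since d/dx undoes antidifferentiation here, F'(x) = f(x) is required of F(x).
Check: d/dx[- \frac{5 x^{3} \log{\left(x^{2} + \frac{1}{3} \right)}}{9} + \frac{10 x^{3}}{27} + \frac{5 x^{2} \log{\left(x^{2} + \frac{1}{3} \right)}}{4} - \frac{5 x^{2}}{4} + 5 x \log{\left(x^{2} + \frac{1}{3} \right)} - \frac{280 x}{27} + \frac{5 \log{\left(x^{2} + \frac{1}{3} \right)}}{12} + \frac{280 \sqrt{3} \operatorname{atan}{\left(\sqrt{3} x \right)}}{81}] = - \frac{5 x^{2} \log{\left(x^{2} + \frac{1}{3} \right)}}{3} + \frac{5 x \log{\left(x^{2} + \frac{1}{3} \right)}}{2} + 5 \log{\left(x^{2} + \frac{1}{3} \right)}, which equals f(x).

F(x) = - \frac{5 x^{3} \log{\left(x^{2} + \frac{1}{3} \right)}}{9} + \frac{10 x^{3}}{27} + \frac{5 x^{2} \log{\left(x^{2} + \frac{1}{3} \right)}}{4} - \frac{5 x^{2}}{4} + 5 x \log{\left(x^{2} + \frac{1}{3} \right)} - \frac{280 x}{27} + \frac{5 \log{\left(x^{2} + \frac{1}{3} \right)}}{12} + \frac{280 \sqrt{3} \operatorname{atan}{\left(\sqrt{3} x \right)}}{81} + C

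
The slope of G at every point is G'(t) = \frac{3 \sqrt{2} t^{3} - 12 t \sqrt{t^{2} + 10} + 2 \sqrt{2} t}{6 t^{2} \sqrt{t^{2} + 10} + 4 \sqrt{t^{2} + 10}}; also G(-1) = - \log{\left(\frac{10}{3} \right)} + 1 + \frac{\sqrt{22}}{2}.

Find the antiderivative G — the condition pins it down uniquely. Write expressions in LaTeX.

G(t) = \frac{\sqrt{2} \left(\sqrt{t^{2} + 10} - \sqrt{2} \log{\left(t^{2} + \frac{2}{3} \right)} - \sqrt{2} \log{\left(2 \right)} + \sqrt{2}\right)}{2}

Check a candidate G(t) by differentiating: d/dt[G] must match the given G'(t).
A general antiderivative is \sqrt{\frac{t^{2}}{2} + 5} - \log{\left(2 t^{2} + \frac{4}{3} \right)} + C.
The condition gives C = - \log{\left(\frac{10}{3} \right)} + 1 + \frac{\sqrt{22}}{2} - (- \log{\left(\frac{10}{3} \right)} + \frac{\sqrt{22}}{2}) = 1.
So G(t) = \frac{\sqrt{2} \left(\sqrt{t^{2} + 10} - \sqrt{2} \log{\left(t^{2} + \frac{2}{3} \right)} - \sqrt{2} \log{\left(2 \right)} + \sqrt{2}\right)}{2}.
Check: d/dt[\frac{\sqrt{2} \left(\sqrt{t^{2} + 10} - \sqrt{2} \log{\left(t^{2} + \frac{2}{3} \right)} - \sqrt{2} \log{\left(2 \right)} + \sqrt{2}\right)}{2}] = \frac{3 \sqrt{2} t^{3} - 12 t \sqrt{t^{2} + 10} + 2 \sqrt{2} t}{6 t^{2} \sqrt{t^{2} + 10} + 4 \sqrt{t^{2} + 10}} = G'(t).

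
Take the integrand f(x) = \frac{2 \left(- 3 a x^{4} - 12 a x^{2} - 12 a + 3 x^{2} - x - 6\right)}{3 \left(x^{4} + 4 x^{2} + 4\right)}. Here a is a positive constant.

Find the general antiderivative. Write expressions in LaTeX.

A first test for any F(x): its x-derivative must equal f(x) identically.
Check: d/dx[- 2 a x + \frac{\frac{1}{2} - 3 x}{\frac{3 x^{2}}{2} + 3}] = \frac{- 6 a x^{4} - 24 a x^{2} - 24 a + 6 x^{2} - 2 x - 12}{3 x^{4} + 12 x^{2} + 12}, which equals f(x).

F(x) = - 2 a x + \frac{\frac{1}{2} - 3 x}{\frac{3 x^{2}}{2} + 3} + C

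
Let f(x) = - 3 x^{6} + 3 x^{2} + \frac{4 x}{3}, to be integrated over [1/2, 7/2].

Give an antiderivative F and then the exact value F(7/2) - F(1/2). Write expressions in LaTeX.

Integrate term by term and add the pieces.
F(x) = \frac{x^{2} \left(- 9 x^{5} + 21 x + 14\right)}{21} is an antiderivative of f.
Check: d/dx[\frac{x^{2} \left(- 9 x^{5} + 21 x + 14\right)}{21}] = - 3 x^{6} + 3 x^{2} + \frac{4 x}{3} = f(x).
F(7/2) = - \frac{1039241}{384}; F(1/2) = \frac{775}{2688}.
Integral = F(7/2) - F(1/2) = - \frac{1212577}{448}.

Antiderivative: F(x) = \frac{x^{2} \left(- 9 x^{5} + 21 x + 14\right)}{21}; value = - \frac{1212577}{448}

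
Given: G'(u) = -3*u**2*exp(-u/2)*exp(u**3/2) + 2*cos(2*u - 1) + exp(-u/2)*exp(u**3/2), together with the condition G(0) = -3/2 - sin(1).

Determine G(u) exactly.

The integrand splits into summands that can be handled one at a time.
A general antiderivative is -2*exp(u**3/2 - u/2) + sin(2*u - 1) + C.
The condition gives C = -3/2 - sin(1) - (-2 - sin(1)) = 1/2.
So G(u) = (-4*exp(u**3/2 - u/2) + 2*sin(2*u - 1) + 1)/2.
Check: d/du[(-4*exp(u**3/2 - u/2) + 2*sin(2*u - 1) + 1)/2] = -3*u**2*exp(-u/2)*exp(u**3/2) + 2*cos(2*u - 1) + exp(-u/2)*exp(u**3/2) = G'(u).

G(u) = (-4*exp(u**3/2 - u/2) + 2*sin(2*u - 1) + 1)/2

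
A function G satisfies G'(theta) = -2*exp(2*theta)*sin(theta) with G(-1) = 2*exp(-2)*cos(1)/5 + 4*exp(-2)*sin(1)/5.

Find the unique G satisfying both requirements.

Check a candidate G(theta) by differentiating: d/dtheta[G] must match the given G'(theta).
A general antiderivative is -4*exp(2*theta)*sin(theta)/5 + 2*exp(2*theta)*cos(theta)/5 + C.
The condition gives C = 2*exp(-2)*cos(1)/5 + 4*exp(-2)*sin(1)/5 - (2*exp(-2)*cos(1)/5 + 4*exp(-2)*sin(1)/5) = 0.
So G(theta) = 2*(-2*sin(theta) + cos(theta))*exp(2*theta)/5.
Check: d/dtheta[2*(-2*sin(theta) + cos(theta))*exp(2*theta)/5] = -2*exp(2*theta)*sin(theta) = G'(theta).

G(theta) = 2*(-2*sin(theta) + cos(theta))*exp(2*theta)/5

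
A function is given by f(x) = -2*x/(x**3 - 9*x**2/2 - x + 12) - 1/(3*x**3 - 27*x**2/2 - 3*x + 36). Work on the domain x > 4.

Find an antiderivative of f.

Factor the denominator (3*(x - 4)*(x - 2)*(2*x + 3)) and decompose: f = 64/(231*(2*x + 3)) + 13/(21*(x - 2)) - 25/(33*(x - 4)); each piece integrates to a log, atan, or power term.
Check: d/dx[(-175*log(x - 4) + 143*log(x - 2) + 32*log(x + 3/2))/231] = (-12*x - 2)/(6*x**3 - 27*x**2 - 6*x + 72), which equals f(x).

An antiderivative is F(x) = (-175*log(x - 4) + 143*log(x - 2) + 32*log(x + 3/2))/231.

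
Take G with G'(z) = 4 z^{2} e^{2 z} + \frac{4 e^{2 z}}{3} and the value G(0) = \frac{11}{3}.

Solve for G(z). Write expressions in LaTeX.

Recognize the product-rule pattern: G'(z) = u'v + uv' with u = 2 z^{2} - 2 z + \frac{5}{3}, v = e^{2 z}, so integration by parts undoes it.
A general antiderivative is \frac{\left(6 z^{2} - 6 z + 5\right) e^{2 z}}{3} + C.
The condition gives C = \frac{11}{3} - (\frac{5}{3}) = 2.
So G(z) = \frac{\left(6 z^{2} - 6 z + 5\right) e^{2 z}}{3} + 2.
Check: d/dz[\frac{\left(6 z^{2} - 6 z + 5\right) e^{2 z}}{3} + 2] = 4 z^{2} e^{2 z} + \frac{4 e^{2 z}}{3} = G'(z).

G(z) = \frac{\left(6 z^{2} - 6 z + 5\right) e^{2 z}}{3} + 2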